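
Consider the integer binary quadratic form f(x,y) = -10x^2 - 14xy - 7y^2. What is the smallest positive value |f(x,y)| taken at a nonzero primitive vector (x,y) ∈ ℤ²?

translate: b→-6 (≡14 mod 20), so (10,14,7)→(10,-6,3)
flip: (10,-6,3)→(3,6,10)
translate: b→0 (≡6 mod 6), so (3,6,10)→(3,0,7)
reduced (well bottom): (3,0,7) with a≤c, −a<b≤a
well minimum |f| = |-3| = 3 (negative-definite)

3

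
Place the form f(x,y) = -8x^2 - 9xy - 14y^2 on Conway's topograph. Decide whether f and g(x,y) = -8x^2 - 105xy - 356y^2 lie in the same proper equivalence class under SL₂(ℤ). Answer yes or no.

D₁ = -367, D₂ = -367
f is negative-definite; reduce −f:
−f: translate: b→-7 (≡9 mod 16), so (8,9,14)→(8,-7,13)
−f: reduced (well bottom): (8,-7,13) with a≤c, −a<b≤a
flip sign back: reduced form of f is (-8,7,-13)
g is negative-definite; reduce −g:
−g: translate: b→-7 (≡105 mod 16), so (8,105,356)→(8,-7,13)
−g: reduced (well bottom): (8,-7,13) with a≤c, −a<b≤a
flip sign back: reduced form of g is (-8,7,-13)
reduced forms (-8, 7, -13) vs (-8, 7, -13) ⇒ equivalent

yes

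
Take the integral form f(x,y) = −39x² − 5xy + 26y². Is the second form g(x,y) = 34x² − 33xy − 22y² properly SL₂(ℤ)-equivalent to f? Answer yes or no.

D₁ = 4081, D₂ = 4081
river cycle of f (length 28): (26, 57, -8), (-8, 55, 33), (33, 11, -30), (-30, 49, 14), (14, 63, -2), (-2, 61, 45), (45, 29, -18), (-18, 43, 31), (31, 19, -30), (-30, 41, 20), … (18 more)
river cycle of g (length 28): (-22, 33, 34), (34, 35, -21), (-21, 49, 20), (20, 31, -39), (-39, 47, 12), (12, 49, -35), (-35, 21, 26), (26, 31, -30), (-30, 29, 27), (27, 25, -32), … (18 more)
cycles differ ⇒ inequivalent

no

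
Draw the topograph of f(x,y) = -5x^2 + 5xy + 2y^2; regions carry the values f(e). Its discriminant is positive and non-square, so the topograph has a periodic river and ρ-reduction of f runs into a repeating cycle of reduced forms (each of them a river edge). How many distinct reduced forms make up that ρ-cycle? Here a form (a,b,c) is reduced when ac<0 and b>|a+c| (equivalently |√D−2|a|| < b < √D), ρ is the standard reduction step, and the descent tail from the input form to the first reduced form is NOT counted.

D = 65, ⌊√D⌋ = 8
river: ρ → (2,7,-2)
river: ρ → (-2,5,5)
river: ρ → (5,5,-2)
river: ρ → (-2,7,2)
river: ρ → (2,5,-5)
river: ρ → (-5,5,2)
ρ-cycle length = 6 (tail of 0 descent steps not counted)

6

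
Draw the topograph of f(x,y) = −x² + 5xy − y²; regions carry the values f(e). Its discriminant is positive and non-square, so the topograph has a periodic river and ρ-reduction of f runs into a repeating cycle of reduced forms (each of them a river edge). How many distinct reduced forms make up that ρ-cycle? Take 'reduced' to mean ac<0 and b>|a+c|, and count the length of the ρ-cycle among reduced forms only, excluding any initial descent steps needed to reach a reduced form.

D = 21, ⌊√D⌋ = 4
descent: ρ → (-1,3,3)  [lands on river]
river: ρ → (3,3,-1)
ρ-cycle length = 2 (tail of 1 descent step not counted)

2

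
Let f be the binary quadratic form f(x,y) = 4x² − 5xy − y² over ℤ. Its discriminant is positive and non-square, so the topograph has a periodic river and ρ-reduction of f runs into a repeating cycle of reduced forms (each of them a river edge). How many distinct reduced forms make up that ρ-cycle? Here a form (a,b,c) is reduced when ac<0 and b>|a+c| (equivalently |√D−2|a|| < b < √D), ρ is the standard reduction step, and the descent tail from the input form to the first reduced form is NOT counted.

D = 41, ⌊√D⌋ = 6
descent: ρ → (-1,5,4)  [lands on river]
river: ρ → (4,3,-2)
river: ρ → (-2,5,2)
river: ρ → (2,3,-4)
river: ρ → (-4,5,1)
river: ρ → (1,5,-4)
river: ρ → (-4,3,2)
river: ρ → (2,5,-2)
river: ρ → (-2,3,4)
river: ρ → (4,5,-1)
ρ-cycle length = 10 (tail of 1 descent step not counted)

10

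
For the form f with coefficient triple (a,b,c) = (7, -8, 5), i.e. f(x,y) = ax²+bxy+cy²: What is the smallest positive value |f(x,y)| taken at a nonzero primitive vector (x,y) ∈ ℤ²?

translate: b→6 (≡-8 mod 14), so (7,-8,5)→(7,6,4)
flip: (7,6,4)→(4,-6,7)
translate: b→2 (≡-6 mod 8), so (4,-6,7)→(4,2,5)
reduced (well bottom): (4,2,5) with a≤c, −a<b≤a
well minimum = a = 4

4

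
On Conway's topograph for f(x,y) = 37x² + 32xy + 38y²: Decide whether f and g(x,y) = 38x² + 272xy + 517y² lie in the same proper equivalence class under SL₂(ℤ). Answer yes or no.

D₁ = -4600, D₂ = -4600
f: reduced (well bottom): (37,32,38) with a≤c, −a<b≤a
g: translate: b→-32 (≡272 mod 76), so (38,272,517)→(38,-32,37)
g: flip: (38,-32,37)→(37,32,38)
g: reduced (well bottom): (37,32,38) with a≤c, −a<b≤a
reduced forms (37, 32, 38) vs (37, 32, 38) ⇒ equivalent

yes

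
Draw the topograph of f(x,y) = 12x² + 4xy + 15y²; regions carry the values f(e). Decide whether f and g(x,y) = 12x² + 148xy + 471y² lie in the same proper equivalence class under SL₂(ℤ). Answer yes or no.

D₁ = -704, D₂ = -704
f: reduced (well bottom): (12,4,15) with a≤c, −a<b≤a
g: translate: b→4 (≡148 mod 24), so (12,148,471)→(12,4,15)
g: reduced (well bottom): (12,4,15) with a≤c, −a<b≤a
reduced forms (12, 4, 15) vs (12, 4, 15) ⇒ equivalent

yes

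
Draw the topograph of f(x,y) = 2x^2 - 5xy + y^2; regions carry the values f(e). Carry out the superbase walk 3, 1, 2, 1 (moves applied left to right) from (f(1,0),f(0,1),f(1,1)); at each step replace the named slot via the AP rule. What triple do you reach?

start (2,1,-2) = (f(1,0),f(0,1),f(1,1))
replace slot 3: 2·(2+1) − (-2) = 8 → (2,1,8)
replace slot 1: 2·(1+8) − 2 = 16 → (16,1,8)
replace slot 2: 2·(16+8) − 1 = 47 → (16,47,8)
replace slot 1: 2·(47+8) − 16 = 94 → (94,47,8)

94,47,8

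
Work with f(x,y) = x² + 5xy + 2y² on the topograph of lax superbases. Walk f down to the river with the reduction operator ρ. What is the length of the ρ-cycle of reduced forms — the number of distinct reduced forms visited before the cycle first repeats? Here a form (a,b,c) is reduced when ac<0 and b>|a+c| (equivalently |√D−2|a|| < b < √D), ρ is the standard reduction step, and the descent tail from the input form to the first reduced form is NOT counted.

D = 17, ⌊√D⌋ = 4
descent: ρ → (2,3,-1)  [lands on river]
river: ρ → (-1,3,2)
river: ρ → (2,1,-2)
river: ρ → (-2,3,1)
river: ρ → (1,3,-2)
river: ρ → (-2,1,2)
ρ-cycle length = 6 (tail of 1 descent step not counted)

6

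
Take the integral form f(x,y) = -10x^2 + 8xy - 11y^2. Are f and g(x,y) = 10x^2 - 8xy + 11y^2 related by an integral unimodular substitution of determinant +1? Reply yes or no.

D₁ = -376, D₂ = -376
f is negative-definite; reduce −f:
−f: reduced (well bottom): (10,-8,11) with a≤c, −a<b≤a
flip sign back: reduced form of f is (-10,8,-11)
g: reduced (well bottom): (10,-8,11) with a≤c, −a<b≤a
reduced forms (-10, 8, -11) vs (10, -8, 11) ⇒ inequivalent

no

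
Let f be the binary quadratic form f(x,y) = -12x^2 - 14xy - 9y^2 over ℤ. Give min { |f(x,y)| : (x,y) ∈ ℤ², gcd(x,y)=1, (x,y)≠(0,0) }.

translate: b→-10 (≡14 mod 24), so (12,14,9)→(12,-10,7)
flip: (12,-10,7)→(7,10,12)
translate: b→-4 (≡10 mod 14), so (7,10,12)→(7,-4,9)
reduced (well bottom): (7,-4,9) with a≤c, −a<b≤a
well minimum |f| = |-7| = 7 (negative-definite)

7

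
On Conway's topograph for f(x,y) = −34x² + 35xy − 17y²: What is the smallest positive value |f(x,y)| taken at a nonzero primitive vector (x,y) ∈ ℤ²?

translate: b→33 (≡-35 mod 68), so (34,-35,17)→(34,33,16)
flip: (34,33,16)→(16,-33,34)
translate: b→-1 (≡-33 mod 32), so (16,-33,34)→(16,-1,17)
reduced (well bottom): (16,-1,17) with a≤c, −a<b≤a
well minimum |f| = |-16| = 16 (negative-definite)

16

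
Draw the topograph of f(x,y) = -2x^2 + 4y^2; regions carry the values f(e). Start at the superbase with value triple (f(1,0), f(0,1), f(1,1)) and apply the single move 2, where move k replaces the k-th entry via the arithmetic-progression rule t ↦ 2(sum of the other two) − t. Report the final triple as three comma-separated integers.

start (-2,4,2) = (f(1,0),f(0,1),f(1,1))
replace slot 2: 2·((-2)+2) − 4 = -4 → (-2,-4,2)

-2,-4,2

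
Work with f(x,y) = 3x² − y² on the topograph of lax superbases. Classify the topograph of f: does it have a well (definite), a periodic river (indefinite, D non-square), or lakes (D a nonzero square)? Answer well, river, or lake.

D = b²−4ac = 0² − 4·3·(-1) = 12
D > 0 non-square ⇒ indefinite ⇒ periodic river

river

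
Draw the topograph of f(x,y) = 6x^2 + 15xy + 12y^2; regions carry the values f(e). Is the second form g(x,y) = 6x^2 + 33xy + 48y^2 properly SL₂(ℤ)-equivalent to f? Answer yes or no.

D₁ = -63, D₂ = -63
f: translate: b→3 (≡15 mod 12), so (6,15,12)→(6,3,3)
f: flip: (6,3,3)→(3,-3,6)
f: translate: b→3 (≡-3 mod 6), so (3,-3,6)→(3,3,6)
f: reduced (well bottom): (3,3,6) with a≤c, −a<b≤a
g: translate: b→-3 (≡33 mod 12), so (6,33,48)→(6,-3,3)
g: flip: (6,-3,3)→(3,3,6)
g: reduced (well bottom): (3,3,6) with a≤c, −a<b≤a
reduced forms (3, 3, 6) vs (3, 3, 6) ⇒ equivalent

yes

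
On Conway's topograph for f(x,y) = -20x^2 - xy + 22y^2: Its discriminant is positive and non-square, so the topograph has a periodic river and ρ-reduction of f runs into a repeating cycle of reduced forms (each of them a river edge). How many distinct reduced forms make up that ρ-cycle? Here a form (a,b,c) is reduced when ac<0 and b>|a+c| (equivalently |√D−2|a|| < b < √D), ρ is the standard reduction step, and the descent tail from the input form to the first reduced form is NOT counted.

D = 1761, ⌊√D⌋ = 41
descent: ρ → (22,1,-20)
descent: ρ → (-20,39,3)  [lands on river]
river: ρ → (3,39,-20)
river: ρ → (-20,41,1)
river: ρ → (1,41,-20)
ρ-cycle length = 4 (tail of 2 descent steps not counted)

4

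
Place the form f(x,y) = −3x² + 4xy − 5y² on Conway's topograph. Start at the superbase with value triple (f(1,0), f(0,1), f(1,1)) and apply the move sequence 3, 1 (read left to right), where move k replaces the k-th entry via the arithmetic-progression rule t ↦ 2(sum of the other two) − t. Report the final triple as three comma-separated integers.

start (-3,-5,-4) = (f(1,0),f(0,1),f(1,1))
replace slot 3: 2·((-3)+(-5)) − (-4) = -12 → (-3,-5,-12)
replace slot 1: 2·((-5)+(-12)) − (-3) = -31 → (-31,-5,-12)

-31,-5,-12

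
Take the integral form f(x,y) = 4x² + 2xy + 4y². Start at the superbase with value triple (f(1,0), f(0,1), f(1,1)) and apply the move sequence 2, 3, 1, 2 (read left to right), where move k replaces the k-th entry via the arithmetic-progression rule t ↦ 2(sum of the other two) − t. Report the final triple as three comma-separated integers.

start (4,4,10) = (f(1,0),f(0,1),f(1,1))
replace slot 2: 2·(4+10) − 4 = 24 → (4,24,10)
replace slot 3: 2·(4+24) − 10 = 46 → (4,24,46)
replace slot 1: 2·(24+46) − 4 = 136 → (136,24,46)
replace slot 2: 2·(136+46) − 24 = 340 → (136,340,46)

136,340,46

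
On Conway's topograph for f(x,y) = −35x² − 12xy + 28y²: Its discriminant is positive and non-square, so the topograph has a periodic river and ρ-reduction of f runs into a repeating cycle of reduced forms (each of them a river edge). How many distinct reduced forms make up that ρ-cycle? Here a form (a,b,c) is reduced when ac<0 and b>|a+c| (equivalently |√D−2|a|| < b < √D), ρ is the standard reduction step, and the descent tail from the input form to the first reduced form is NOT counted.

D = 4064, ⌊√D⌋ = 63
descent: ρ → (28,12,-35)  [lands on river]
river: ρ → (-35,58,5)
river: ρ → (5,62,-11)
river: ρ → (-11,48,40)
river: ρ → (40,32,-19)
river: ρ → (-19,44,28)
ρ-cycle length = 6 (tail of 1 descent step not counted)

6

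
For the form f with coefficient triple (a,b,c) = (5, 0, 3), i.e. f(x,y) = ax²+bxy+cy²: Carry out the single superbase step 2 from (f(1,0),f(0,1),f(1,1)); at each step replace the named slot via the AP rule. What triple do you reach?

start (5,3,8) = (f(1,0),f(0,1),f(1,1))
replace slot 2: 2·(5+8) − 3 = 23 → (5,23,8)

5,23,8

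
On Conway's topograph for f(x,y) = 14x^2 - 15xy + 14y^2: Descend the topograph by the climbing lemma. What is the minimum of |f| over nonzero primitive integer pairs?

translate: b→13 (≡-15 mod 28), so (14,-15,14)→(14,13,13)
flip: (14,13,13)→(13,-13,14)
translate: b→13 (≡-13 mod 26), so (13,-13,14)→(13,13,14)
reduced (well bottom): (13,13,14) with a≤c, −a<b≤a
well minimum = a = 13

13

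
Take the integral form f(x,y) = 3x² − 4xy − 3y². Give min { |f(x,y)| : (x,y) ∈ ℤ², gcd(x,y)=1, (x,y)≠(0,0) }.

descent: ρ → (-3,4,3)  [lands on river]
river: ρ → (3,2,-4)
river: ρ → (-4,6,1)
river: ρ → (1,6,-4)
river: ρ → (-4,2,3)
river: ρ → (3,4,-3)
river: ρ → (-3,2,4)
river: ρ → (4,6,-1)
river: ρ → (-1,6,4)
river: ρ → (4,2,-3)
closes: descent 1, river 10
min |a| on river = 1

1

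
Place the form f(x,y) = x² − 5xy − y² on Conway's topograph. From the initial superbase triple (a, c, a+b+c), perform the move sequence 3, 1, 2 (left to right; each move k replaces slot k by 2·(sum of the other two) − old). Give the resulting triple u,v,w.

start (1,-1,-5) = (f(1,0),f(0,1),f(1,1))
replace slot 3: 2·(1+(-1)) − (-5) = 5 → (1,-1,5)
replace slot 1: 2·((-1)+5) − 1 = 7 → (7,-1,5)
replace slot 2: 2·(7+5) − (-1) = 25 → (7,25,5)

7,25,5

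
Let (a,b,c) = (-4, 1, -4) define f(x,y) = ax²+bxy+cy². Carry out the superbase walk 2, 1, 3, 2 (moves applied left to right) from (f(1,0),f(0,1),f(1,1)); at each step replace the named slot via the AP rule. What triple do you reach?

start (-4,-4,-7) = (f(1,0),f(0,1),f(1,1))
replace slot 2: 2·((-4)+(-7)) − (-4) = -18 → (-4,-18,-7)
replace slot 1: 2·((-18)+(-7)) − (-4) = -46 → (-46,-18,-7)
replace slot 3: 2·((-46)+(-18)) − (-7) = -121 → (-46,-18,-121)
replace slot 2: 2·((-46)+(-121)) − (-18) = -316 → (-46,-316,-121)

-46,-316,-121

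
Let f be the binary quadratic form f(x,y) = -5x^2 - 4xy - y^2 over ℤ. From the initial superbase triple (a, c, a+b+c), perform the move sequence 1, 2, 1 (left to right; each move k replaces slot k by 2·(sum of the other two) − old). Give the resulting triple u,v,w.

start (-5,-1,-10) = (f(1,0),f(0,1),f(1,1))
replace slot 1: 2·((-1)+(-10)) − (-5) = -17 → (-17,-1,-10)
replace slot 2: 2·((-17)+(-10)) − (-1) = -53 → (-17,-53,-10)
replace slot 1: 2·((-53)+(-10)) − (-17) = -109 → (-109,-53,-10)

-109,-53,-10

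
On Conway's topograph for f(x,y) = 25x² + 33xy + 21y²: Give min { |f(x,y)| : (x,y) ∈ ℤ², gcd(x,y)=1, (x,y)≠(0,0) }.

translate: b→-17 (≡33 mod 50), so (25,33,21)→(25,-17,13)
flip: (25,-17,13)→(13,17,25)
translate: b→-9 (≡17 mod 26), so (13,17,25)→(13,-9,21)
reduced (well bottom): (13,-9,21) with a≤c, −a<b≤a
well minimum = a = 13

13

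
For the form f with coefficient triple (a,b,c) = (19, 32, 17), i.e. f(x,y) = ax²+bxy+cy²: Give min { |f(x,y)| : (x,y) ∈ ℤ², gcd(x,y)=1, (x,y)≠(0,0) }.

translate: b→-6 (≡32 mod 38), so (19,32,17)→(19,-6,4)
flip: (19,-6,4)→(4,6,19)
translate: b→-2 (≡6 mod 8), so (4,6,19)→(4,-2,17)
reduced (well bottom): (4,-2,17) with a≤c, −a<b≤a
well minimum = a = 4

4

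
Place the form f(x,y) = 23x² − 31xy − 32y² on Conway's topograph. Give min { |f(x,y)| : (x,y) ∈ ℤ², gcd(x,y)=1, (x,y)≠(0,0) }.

descent: ρ → (-32,31,23)  [lands on river]
river: ρ → (23,61,-2)
river: ρ → (-2,59,53)
river: ρ → (53,47,-8)
river: ρ → (-8,49,47)
river: ρ → (47,45,-10)
river: ρ → (-10,55,22)
river: ρ → (22,33,-32)
closes: descent 1, river 8
min |a| on river = 2

2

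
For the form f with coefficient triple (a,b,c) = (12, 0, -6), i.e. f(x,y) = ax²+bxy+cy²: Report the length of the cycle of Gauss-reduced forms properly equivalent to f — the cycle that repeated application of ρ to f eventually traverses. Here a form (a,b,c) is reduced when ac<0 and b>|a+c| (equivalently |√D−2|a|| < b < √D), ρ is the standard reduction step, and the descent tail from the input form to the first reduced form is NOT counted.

D = 288, ⌊√D⌋ = 16
descent: ρ → (-6,12,6)  [lands on river]
river: ρ → (6,12,-6)
ρ-cycle length = 2 (tail of 1 descent step not counted)

2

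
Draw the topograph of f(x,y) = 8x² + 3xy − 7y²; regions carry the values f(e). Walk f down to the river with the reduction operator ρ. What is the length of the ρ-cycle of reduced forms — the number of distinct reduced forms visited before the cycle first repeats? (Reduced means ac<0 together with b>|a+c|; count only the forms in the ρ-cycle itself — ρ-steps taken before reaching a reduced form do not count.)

D = 233, ⌊√D⌋ = 15
river: ρ → (-7,11,4)
river: ρ → (4,13,-4)
river: ρ → (-4,11,7)
river: ρ → (7,3,-8)
river: ρ → (-8,13,2)
river: ρ → (2,15,-1)
river: ρ → (-1,15,2)
river: ρ → (2,13,-8)
river: ρ → (-8,3,7)
river: ρ → (7,11,-4)
river: ρ → (-4,13,4)
river: ρ → (4,11,-7)
river: ρ → (-7,3,8)
river: ρ → (8,13,-2)
river: ρ → (-2,15,1)
river: ρ → (1,15,-2)
river: ρ → (-2,13,8)
river: ρ → (8,3,-7)
ρ-cycle length = 18 (tail of 0 descent steps not counted)

18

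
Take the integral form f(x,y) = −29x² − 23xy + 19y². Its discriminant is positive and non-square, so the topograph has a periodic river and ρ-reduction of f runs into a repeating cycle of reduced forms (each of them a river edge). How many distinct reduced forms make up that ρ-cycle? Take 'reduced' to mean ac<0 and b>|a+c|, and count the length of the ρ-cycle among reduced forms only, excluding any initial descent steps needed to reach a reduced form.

D = 2733, ⌊√D⌋ = 52
descent: ρ → (19,23,-29)  [lands on river]
river: ρ → (-29,35,13)
river: ρ → (13,43,-17)
river: ρ → (-17,25,31)
river: ρ → (31,37,-11)
river: ρ → (-11,51,3)
river: ρ → (3,51,-11)
river: ρ → (-11,37,31)
river: ρ → (31,25,-17)
river: ρ → (-17,43,13)
river: ρ → (13,35,-29)
river: ρ → (-29,23,19)
river: ρ → (19,15,-33)
river: ρ → (-33,51,1)
river: ρ → (1,51,-33)
river: ρ → (-33,15,19)
ρ-cycle length = 16 (tail of 1 descent step not counted)

16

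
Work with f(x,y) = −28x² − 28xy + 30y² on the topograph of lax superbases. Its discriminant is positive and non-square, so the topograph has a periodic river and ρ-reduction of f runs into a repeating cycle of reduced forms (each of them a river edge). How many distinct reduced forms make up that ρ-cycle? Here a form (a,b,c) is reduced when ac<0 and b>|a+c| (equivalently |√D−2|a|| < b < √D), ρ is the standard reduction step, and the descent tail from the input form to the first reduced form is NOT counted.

D = 4144, ⌊√D⌋ = 64
descent: ρ → (30,28,-28)  [lands on river]
river: ρ → (-28,28,30)
river: ρ → (30,32,-26)
river: ρ → (-26,20,36)
river: ρ → (36,52,-10)
river: ρ → (-10,48,46)
river: ρ → (46,44,-12)
river: ρ → (-12,52,30)
river: ρ → (30,8,-34)
river: ρ → (-34,60,4)
river: ρ → (4,60,-34)
river: ρ → (-34,8,30)
river: ρ → (30,52,-12)
river: ρ → (-12,44,46)
river: ρ → (46,48,-10)
river: ρ → (-10,52,36)
river: ρ → (36,20,-26)
river: ρ → (-26,32,30)
ρ-cycle length = 18 (tail of 1 descent step not counted)

18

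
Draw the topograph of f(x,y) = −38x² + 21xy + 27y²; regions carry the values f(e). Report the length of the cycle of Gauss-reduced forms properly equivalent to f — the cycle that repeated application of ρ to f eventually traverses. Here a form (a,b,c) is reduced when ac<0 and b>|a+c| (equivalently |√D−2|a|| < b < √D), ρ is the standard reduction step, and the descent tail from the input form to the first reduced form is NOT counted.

D = 4545, ⌊√D⌋ = 67
river: ρ → (27,33,-32)
river: ρ → (-32,31,28)
river: ρ → (28,25,-35)
river: ρ → (-35,45,18)
river: ρ → (18,63,-8)
river: ρ → (-8,65,10)
river: ρ → (10,55,-38)
river: ρ → (-38,21,27)
ρ-cycle length = 8 (tail of 0 descent steps not counted)

8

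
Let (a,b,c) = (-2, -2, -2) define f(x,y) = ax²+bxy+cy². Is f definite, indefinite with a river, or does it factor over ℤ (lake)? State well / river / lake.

D = b²−4ac = (-2)² − 4·(-2)·(-2) = -12
D < 0 ⇒ definite ⇒ every region one sign ⇒ single well

well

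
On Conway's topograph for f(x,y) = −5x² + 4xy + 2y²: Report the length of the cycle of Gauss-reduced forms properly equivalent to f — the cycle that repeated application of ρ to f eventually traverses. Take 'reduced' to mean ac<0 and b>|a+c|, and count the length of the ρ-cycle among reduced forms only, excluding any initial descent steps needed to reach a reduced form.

D = 56, ⌊√D⌋ = 7
river: ρ → (2,4,-5)
river: ρ → (-5,6,1)
river: ρ → (1,6,-5)
river: ρ → (-5,4,2)
ρ-cycle length = 4 (tail of 0 descent steps not counted)

4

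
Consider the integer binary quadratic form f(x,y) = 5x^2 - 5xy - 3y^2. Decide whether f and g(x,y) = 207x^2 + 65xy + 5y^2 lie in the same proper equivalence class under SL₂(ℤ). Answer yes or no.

D₁ = 85, D₂ = 85
river cycle of f (length 6): (-3, 5, 5), (5, 5, -3), (-3, 7, 3), (3, 5, -5), (-5, 5, 3), (3, 7, -3)
river cycle of g (length 6): (5, 5, -3), (-3, 7, 3), (3, 5, -5), (-5, 5, 3), (3, 7, -3), (-3, 5, 5)
cycles coincide ⇒ equivalent

yes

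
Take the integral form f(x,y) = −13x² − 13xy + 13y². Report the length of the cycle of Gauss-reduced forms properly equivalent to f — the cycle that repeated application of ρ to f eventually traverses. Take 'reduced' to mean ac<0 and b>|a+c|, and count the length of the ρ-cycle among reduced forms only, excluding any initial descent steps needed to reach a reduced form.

D = 845, ⌊√D⌋ = 29
descent: ρ → (13,13,-13)  [lands on river]
river: ρ → (-13,13,13)
ρ-cycle length = 2 (tail of 1 descent step not counted)

2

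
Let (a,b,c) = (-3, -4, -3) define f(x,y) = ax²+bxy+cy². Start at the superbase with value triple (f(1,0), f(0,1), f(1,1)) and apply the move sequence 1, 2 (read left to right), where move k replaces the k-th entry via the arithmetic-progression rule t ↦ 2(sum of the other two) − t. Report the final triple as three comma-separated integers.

start (-3,-3,-10) = (f(1,0),f(0,1),f(1,1))
replace slot 1: 2·((-3)+(-10)) − (-3) = -23 → (-23,-3,-10)
replace slot 2: 2·((-23)+(-10)) − (-3) = -63 → (-23,-63,-10)

-23,-63,-10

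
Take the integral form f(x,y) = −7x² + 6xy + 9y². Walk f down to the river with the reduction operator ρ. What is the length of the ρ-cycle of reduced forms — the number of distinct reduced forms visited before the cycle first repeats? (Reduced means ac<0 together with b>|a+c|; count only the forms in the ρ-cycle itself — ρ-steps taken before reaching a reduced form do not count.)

D = 288, ⌊√D⌋ = 16
river: ρ → (9,12,-4)
river: ρ → (-4,12,9)
river: ρ → (9,6,-7)
river: ρ → (-7,8,8)
river: ρ → (8,8,-7)
river: ρ → (-7,6,9)
ρ-cycle length = 6 (tail of 0 descent steps not counted)

6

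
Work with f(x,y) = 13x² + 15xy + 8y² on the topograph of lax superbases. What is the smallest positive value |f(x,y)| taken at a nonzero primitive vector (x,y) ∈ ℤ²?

translate: b→-11 (≡15 mod 26), so (13,15,8)→(13,-11,6)
flip: (13,-11,6)→(6,11,13)
translate: b→-1 (≡11 mod 12), so (6,11,13)→(6,-1,8)
reduced (well bottom): (6,-1,8) with a≤c, −a<b≤a
well minimum = a = 6

6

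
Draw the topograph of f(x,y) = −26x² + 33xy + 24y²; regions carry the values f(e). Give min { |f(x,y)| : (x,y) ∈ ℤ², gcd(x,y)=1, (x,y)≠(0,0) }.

river: ρ → (24,15,-35)
river: ρ → (-35,55,4)
river: ρ → (4,57,-21)
river: ρ → (-21,27,34)
river: ρ → (34,41,-14)
river: ρ → (-14,43,31)
river: ρ → (31,19,-26)
river: ρ → (-26,33,24)
closes: descent 0, river 8
min |a| on river = 4

4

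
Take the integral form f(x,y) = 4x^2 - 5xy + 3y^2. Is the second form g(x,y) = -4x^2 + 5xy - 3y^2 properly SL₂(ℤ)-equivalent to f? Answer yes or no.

D₁ = -23, D₂ = -23
f: translate: b→3 (≡-5 mod 8), so (4,-5,3)→(4,3,2)
f: flip: (4,3,2)→(2,-3,4)
f: translate: b→1 (≡-3 mod 4), so (2,-3,4)→(2,1,3)
f: reduced (well bottom): (2,1,3) with a≤c, −a<b≤a
g is negative-definite; reduce −g:
−g: translate: b→3 (≡-5 mod 8), so (4,-5,3)→(4,3,2)
−g: flip: (4,3,2)→(2,-3,4)
−g: translate: b→1 (≡-3 mod 4), so (2,-3,4)→(2,1,3)
−g: reduced (well bottom): (2,1,3) with a≤c, −a<b≤a
flip sign back: reduced form of g is (-2,-1,-3)
reduced forms (2, 1, 3) vs (-2, -1, -3) ⇒ inequivalent

no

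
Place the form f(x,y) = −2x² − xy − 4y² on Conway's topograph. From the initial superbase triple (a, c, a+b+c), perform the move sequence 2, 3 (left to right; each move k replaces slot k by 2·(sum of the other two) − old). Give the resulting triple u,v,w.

start (-2,-4,-7) = (f(1,0),f(0,1),f(1,1))
replace slot 2: 2·((-2)+(-7)) − (-4) = -14 → (-2,-14,-7)
replace slot 3: 2·((-2)+(-14)) − (-7) = -25 → (-2,-14,-25)

-2,-14,-25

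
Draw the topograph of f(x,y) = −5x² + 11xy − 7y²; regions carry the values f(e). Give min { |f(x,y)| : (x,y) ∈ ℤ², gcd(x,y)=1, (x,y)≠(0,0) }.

translate: b→-1 (≡-11 mod 10), so (5,-11,7)→(5,-1,1)
flip: (5,-1,1)→(1,1,5)
reduced (well bottom): (1,1,5) with a≤c, −a<b≤a
well minimum |f| = |-1| = 1 (negative-definite)

1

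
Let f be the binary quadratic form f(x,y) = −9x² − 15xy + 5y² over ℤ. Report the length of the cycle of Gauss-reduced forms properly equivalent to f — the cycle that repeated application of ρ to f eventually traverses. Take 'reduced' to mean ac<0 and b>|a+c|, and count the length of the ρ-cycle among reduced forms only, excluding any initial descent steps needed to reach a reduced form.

D = 405, ⌊√D⌋ = 20
descent: ρ → (5,15,-9)  [lands on river]
river: ρ → (-9,3,11)
river: ρ → (11,19,-1)
river: ρ → (-1,19,11)
river: ρ → (11,3,-9)
river: ρ → (-9,15,5)
ρ-cycle length = 6 (tail of 1 descent step not counted)

6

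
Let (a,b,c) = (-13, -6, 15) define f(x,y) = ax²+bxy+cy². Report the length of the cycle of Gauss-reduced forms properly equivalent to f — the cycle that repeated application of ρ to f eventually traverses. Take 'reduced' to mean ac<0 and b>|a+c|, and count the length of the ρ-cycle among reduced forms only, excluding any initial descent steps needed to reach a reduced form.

D = 816, ⌊√D⌋ = 28
descent: ρ → (15,6,-13)  [lands on river]
river: ρ → (-13,20,8)
river: ρ → (8,28,-1)
river: ρ → (-1,28,8)
river: ρ → (8,20,-13)
river: ρ → (-13,6,15)
river: ρ → (15,24,-4)
river: ρ → (-4,24,15)
ρ-cycle length = 8 (tail of 1 descent step not counted)

8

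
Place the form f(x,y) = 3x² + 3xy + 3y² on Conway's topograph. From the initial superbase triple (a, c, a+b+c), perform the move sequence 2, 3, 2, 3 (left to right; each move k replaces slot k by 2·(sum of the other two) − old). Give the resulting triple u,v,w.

start (3,3,9) = (f(1,0),f(0,1),f(1,1))
replace slot 2: 2·(3+9) − 3 = 21 → (3,21,9)
replace slot 3: 2·(3+21) − 9 = 39 → (3,21,39)
replace slot 2: 2·(3+39) − 21 = 63 → (3,63,39)
replace slot 3: 2·(3+63) − 39 = 93 → (3,63,93)

3,63,93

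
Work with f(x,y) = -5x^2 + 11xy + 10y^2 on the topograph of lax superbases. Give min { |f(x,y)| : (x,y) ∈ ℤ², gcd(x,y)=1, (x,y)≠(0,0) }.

river: ρ → (10,9,-6)
river: ρ → (-6,15,4)
river: ρ → (4,17,-2)
river: ρ → (-2,15,12)
river: ρ → (12,9,-5)
river: ρ → (-5,11,10)
closes: descent 0, river 6
min |a| on river = 2

2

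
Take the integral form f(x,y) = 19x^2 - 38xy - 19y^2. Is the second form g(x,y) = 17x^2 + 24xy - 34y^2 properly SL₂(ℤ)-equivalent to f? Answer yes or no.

D₁ = 2888, D₂ = 2888
river cycle of f (length 2): (-19, 38, 19), (19, 38, -19)
river cycle of g (length 14): (-34, 44, 7), (7, 40, -46), (-46, 52, 1), (1, 52, -46), (-46, 40, 7), (7, 44, -34), (-34, 24, 17), (17, 44, -14), (-14, 40, 23), (23, 52, -2), … (4 more)
cycles differ ⇒ inequivalent

no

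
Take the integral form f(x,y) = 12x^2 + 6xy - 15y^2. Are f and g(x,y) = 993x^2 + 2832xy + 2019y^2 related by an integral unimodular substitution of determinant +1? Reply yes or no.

D₁ = 756, D₂ = 756
river cycle of f (length 6): (-15, 24, 3), (3, 24, -15), (-15, 6, 12), (12, 18, -9), (-9, 18, 12), (12, 6, -15)
river cycle of g (length 6): (-9, 18, 12), (12, 6, -15), (-15, 24, 3), (3, 24, -15), (-15, 6, 12), (12, 18, -9)
cycles coincide ⇒ equivalent

yes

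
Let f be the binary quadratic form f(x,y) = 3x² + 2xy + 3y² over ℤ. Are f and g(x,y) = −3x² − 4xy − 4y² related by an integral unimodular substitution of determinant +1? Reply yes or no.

D₁ = -32, D₂ = -32
f: reduced (well bottom): (3,2,3) with a≤c, −a<b≤a
g is negative-definite; reduce −g:
−g: translate: b→-2 (≡4 mod 6), so (3,4,4)→(3,-2,3)
−g: flip: (3,-2,3)→(3,2,3)
−g: reduced (well bottom): (3,2,3) with a≤c, −a<b≤a
flip sign back: reduced form of g is (-3,-2,-3)
reduced forms (3, 2, 3) vs (-3, -2, -3) ⇒ inequivalent

no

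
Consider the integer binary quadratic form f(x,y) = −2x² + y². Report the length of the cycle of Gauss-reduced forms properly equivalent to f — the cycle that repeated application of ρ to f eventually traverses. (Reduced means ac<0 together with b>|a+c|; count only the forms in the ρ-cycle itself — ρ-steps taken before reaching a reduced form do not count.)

D = 8, ⌊√D⌋ = 2
descent: ρ → (1,2,-1)  [lands on river]
river: ρ → (-1,2,1)
ρ-cycle length = 2 (tail of 1 descent step not counted)

2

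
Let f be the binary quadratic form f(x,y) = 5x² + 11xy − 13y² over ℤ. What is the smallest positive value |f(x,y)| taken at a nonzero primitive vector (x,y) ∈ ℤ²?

river: ρ → (-13,15,3)
river: ρ → (3,15,-13)
river: ρ → (-13,11,5)
river: ρ → (5,19,-1)
river: ρ → (-1,19,5)
river: ρ → (5,11,-13)
closes: descent 0, river 6
min |a| on river = 1

1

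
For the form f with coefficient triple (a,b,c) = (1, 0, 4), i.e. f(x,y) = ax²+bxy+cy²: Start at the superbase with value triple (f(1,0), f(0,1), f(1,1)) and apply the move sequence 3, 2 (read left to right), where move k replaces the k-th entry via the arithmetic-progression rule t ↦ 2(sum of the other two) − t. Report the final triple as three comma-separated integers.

start (1,4,5) = (f(1,0),f(0,1),f(1,1))
replace slot 3: 2·(1+4) − 5 = 5 → (1,4,5)
replace slot 2: 2·(1+5) − 4 = 8 → (1,8,5)

1,8,5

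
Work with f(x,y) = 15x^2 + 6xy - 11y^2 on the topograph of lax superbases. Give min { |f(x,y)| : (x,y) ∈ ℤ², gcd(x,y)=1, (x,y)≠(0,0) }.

river: ρ → (-11,16,10)
river: ρ → (10,24,-3)
river: ρ → (-3,24,10)
river: ρ → (10,16,-11)
river: ρ → (-11,6,15)
river: ρ → (15,24,-2)
river: ρ → (-2,24,15)
river: ρ → (15,6,-11)
closes: descent 0, river 8
min |a| on river = 2

2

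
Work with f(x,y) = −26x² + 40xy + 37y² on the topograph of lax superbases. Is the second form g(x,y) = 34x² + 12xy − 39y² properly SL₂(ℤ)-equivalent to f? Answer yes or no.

D₁ = 5448, D₂ = 5448
river cycle of f (length 18): (37, 34, -29), (-29, 24, 42), (42, 60, -11), (-11, 72, 6), (6, 72, -11), (-11, 60, 42), (42, 24, -29), (-29, 34, 37), (37, 40, -26), (-26, 64, 13), … (8 more)
river cycle of g (length 18): (-39, 66, 7), (7, 60, -66), (-66, 72, 1), (1, 72, -66), (-66, 60, 7), (7, 66, -39), (-39, 12, 34), (34, 56, -17), (-17, 46, 49), (49, 52, -14), … (8 more)
cycles differ ⇒ inequivalent

no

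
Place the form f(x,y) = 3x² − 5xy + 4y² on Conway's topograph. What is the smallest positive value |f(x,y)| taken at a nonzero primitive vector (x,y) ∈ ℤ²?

translate: b→1 (≡-5 mod 6), so (3,-5,4)→(3,1,2)
flip: (3,1,2)→(2,-1,3)
reduced (well bottom): (2,-1,3) with a≤c, −a<b≤a
well minimum = a = 2

2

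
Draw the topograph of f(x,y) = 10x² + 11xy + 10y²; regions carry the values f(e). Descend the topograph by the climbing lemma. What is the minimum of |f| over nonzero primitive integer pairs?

translate: b→-9 (≡11 mod 20), so (10,11,10)→(10,-9,9)
flip: (10,-9,9)→(9,9,10)
reduced (well bottom): (9,9,10) with a≤c, −a<b≤a
well minimum = a = 9

9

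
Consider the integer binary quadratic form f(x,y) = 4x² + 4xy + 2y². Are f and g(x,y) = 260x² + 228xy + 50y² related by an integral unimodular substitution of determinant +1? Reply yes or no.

D₁ = -16, D₂ = -16
f: flip: (4,4,2)→(2,-4,4)
f: translate: b→0 (≡-4 mod 4), so (2,-4,4)→(2,0,2)
f: reduced (well bottom): (2,0,2) with a≤c, −a<b≤a
g: flip: (260,228,50)→(50,-228,260)
g: translate: b→-28 (≡-228 mod 100), so (50,-228,260)→(50,-28,4)
g: flip: (50,-28,4)→(4,28,50)
g: translate: b→4 (≡28 mod 8), so (4,28,50)→(4,4,2)
g: flip: (4,4,2)→(2,-4,4)
g: translate: b→0 (≡-4 mod 4), so (2,-4,4)→(2,0,2)
g: reduced (well bottom): (2,0,2) with a≤c, −a<b≤a
reduced forms (2, 0, 2) vs (2, 0, 2) ⇒ equivalent

yes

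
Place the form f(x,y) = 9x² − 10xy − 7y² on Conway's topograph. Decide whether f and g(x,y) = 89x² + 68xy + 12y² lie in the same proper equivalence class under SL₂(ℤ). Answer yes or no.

D₁ = 352, D₂ = 352
river cycle of f (length 6): (-7, 10, 9), (9, 8, -8), (-8, 8, 9), (9, 10, -7), (-7, 18, 1), (1, 18, -7)
river cycle of g (length 6): (-7, 10, 9), (9, 8, -8), (-8, 8, 9), (9, 10, -7), (-7, 18, 1), (1, 18, -7)
cycles coincide ⇒ equivalent

yes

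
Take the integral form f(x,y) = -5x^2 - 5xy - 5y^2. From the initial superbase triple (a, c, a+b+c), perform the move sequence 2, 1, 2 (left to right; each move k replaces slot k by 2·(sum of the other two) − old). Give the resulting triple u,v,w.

start (-5,-5,-15) = (f(1,0),f(0,1),f(1,1))
replace slot 2: 2·((-5)+(-15)) − (-5) = -35 → (-5,-35,-15)
replace slot 1: 2·((-35)+(-15)) − (-5) = -95 → (-95,-35,-15)
replace slot 2: 2·((-95)+(-15)) − (-35) = -185 → (-95,-185,-15)

-95,-185,-15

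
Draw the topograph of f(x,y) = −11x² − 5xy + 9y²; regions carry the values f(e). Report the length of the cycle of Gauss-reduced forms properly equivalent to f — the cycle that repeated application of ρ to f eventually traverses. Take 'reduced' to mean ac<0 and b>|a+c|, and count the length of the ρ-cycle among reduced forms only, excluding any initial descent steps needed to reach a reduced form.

D = 421, ⌊√D⌋ = 20
descent: ρ → (9,5,-11)  [lands on river]
river: ρ → (-11,17,3)
river: ρ → (3,19,-5)
river: ρ → (-5,11,15)
river: ρ → (15,19,-1)
river: ρ → (-1,19,15)
river: ρ → (15,11,-5)
river: ρ → (-5,19,3)
river: ρ → (3,17,-11)
river: ρ → (-11,5,9)
river: ρ → (9,13,-7)
river: ρ → (-7,15,7)
river: ρ → (7,13,-9)
river: ρ → (-9,5,11)
river: ρ → (11,17,-3)
river: ρ → (-3,19,5)
river: ρ → (5,11,-15)
river: ρ → (-15,19,1)
river: ρ → (1,19,-15)
river: ρ → (-15,11,5)
river: ρ → (5,19,-3)
river: ρ → (-3,17,11)
river: ρ → (11,5,-9)
river: ρ → (-9,13,7)
river: ρ → (7,15,-7)
river: ρ → (-7,13,9)
ρ-cycle length = 26 (tail of 1 descent step not counted)

26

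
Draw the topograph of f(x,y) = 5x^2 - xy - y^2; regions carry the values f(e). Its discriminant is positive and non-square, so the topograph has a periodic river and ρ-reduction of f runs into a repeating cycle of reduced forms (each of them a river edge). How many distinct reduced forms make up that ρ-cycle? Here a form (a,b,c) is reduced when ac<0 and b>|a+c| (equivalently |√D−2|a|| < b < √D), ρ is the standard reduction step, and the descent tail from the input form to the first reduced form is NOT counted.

D = 21, ⌊√D⌋ = 4
descent: ρ → (-1,3,3)  [lands on river]
river: ρ → (3,3,-1)
ρ-cycle length = 2 (tail of 1 descent step not counted)

2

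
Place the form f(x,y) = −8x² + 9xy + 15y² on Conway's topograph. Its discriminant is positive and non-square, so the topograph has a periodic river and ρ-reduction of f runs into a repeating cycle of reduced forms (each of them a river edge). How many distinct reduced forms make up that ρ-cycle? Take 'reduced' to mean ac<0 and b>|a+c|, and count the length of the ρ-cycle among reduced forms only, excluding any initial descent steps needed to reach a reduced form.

D = 561, ⌊√D⌋ = 23
river: ρ → (15,21,-2)
river: ρ → (-2,23,4)
river: ρ → (4,17,-17)
river: ρ → (-17,17,4)
river: ρ → (4,23,-2)
river: ρ → (-2,21,15)
river: ρ → (15,9,-8)
river: ρ → (-8,23,1)
river: ρ → (1,23,-8)
river: ρ → (-8,9,15)
ρ-cycle length = 10 (tail of 0 descent steps not counted)

10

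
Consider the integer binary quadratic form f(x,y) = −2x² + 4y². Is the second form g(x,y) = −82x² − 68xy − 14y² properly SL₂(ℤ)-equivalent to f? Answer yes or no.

D₁ = 32, D₂ = 32
river cycle of f (length 2): (-2, 4, 2), (2, 4, -2)
river cycle of g (length 2): (-2, 4, 2), (2, 4, -2)
cycles coincide ⇒ equivalent

yes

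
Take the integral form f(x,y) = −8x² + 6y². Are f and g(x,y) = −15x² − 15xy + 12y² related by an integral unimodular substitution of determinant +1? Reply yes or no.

D₁ = 192, D₂ = 945
discriminants differ ⇒ not SL₂(ℤ)-equivalent

no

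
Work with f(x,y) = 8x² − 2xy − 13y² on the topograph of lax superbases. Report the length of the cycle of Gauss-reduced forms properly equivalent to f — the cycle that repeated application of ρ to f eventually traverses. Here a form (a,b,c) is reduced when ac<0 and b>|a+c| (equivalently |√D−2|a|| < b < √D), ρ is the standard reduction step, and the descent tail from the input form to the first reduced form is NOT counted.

D = 420, ⌊√D⌋ = 20
descent: ρ → (-13,2,8)
descent: ρ → (8,14,-7)  [lands on river]
river: ρ → (-7,14,8)
river: ρ → (8,18,-3)
river: ρ → (-3,18,8)
ρ-cycle length = 4 (tail of 2 descent steps not counted)

4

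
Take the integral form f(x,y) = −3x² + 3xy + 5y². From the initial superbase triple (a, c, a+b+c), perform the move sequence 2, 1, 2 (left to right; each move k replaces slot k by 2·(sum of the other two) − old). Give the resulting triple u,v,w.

start (-3,5,5) = (f(1,0),f(0,1),f(1,1))
replace slot 2: 2·((-3)+5) − 5 = -1 → (-3,-1,5)
replace slot 1: 2·((-1)+5) − (-3) = 11 → (11,-1,5)
replace slot 2: 2·(11+5) − (-1) = 33 → (11,33,5)

11,33,5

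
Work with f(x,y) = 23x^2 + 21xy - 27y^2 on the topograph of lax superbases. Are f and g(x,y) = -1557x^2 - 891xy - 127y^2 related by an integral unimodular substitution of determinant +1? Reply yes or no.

D₁ = 2925, D₂ = 2925
river cycle of f (length 12): (-27, 33, 17), (17, 35, -25), (-25, 15, 27), (27, 39, -13), (-13, 39, 27), (27, 15, -25), (-25, 35, 17), (17, 33, -27), (-27, 21, 23), (23, 25, -25), … (2 more)
river cycle of g (length 12): (-25, 25, 23), (23, 21, -27), (-27, 33, 17), (17, 35, -25), (-25, 15, 27), (27, 39, -13), (-13, 39, 27), (27, 15, -25), (-25, 35, 17), (17, 33, -27), … (2 more)
cycles coincide ⇒ equivalent

yes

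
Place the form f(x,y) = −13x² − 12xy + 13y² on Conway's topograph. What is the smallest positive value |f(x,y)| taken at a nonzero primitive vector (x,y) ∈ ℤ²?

descent: ρ → (13,12,-13)  [lands on river]
river: ρ → (-13,14,12)
river: ρ → (12,10,-15)
river: ρ → (-15,20,7)
river: ρ → (7,22,-12)
river: ρ → (-12,26,3)
river: ρ → (3,28,-3)
river: ρ → (-3,26,12)
river: ρ → (12,22,-7)
river: ρ → (-7,20,15)
river: ρ → (15,10,-12)
river: ρ → (-12,14,13)
closes: descent 1, river 12
min |a| on river = 3

3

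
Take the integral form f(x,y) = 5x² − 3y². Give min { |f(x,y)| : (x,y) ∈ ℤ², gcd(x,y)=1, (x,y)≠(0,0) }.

descent: ρ → (-3,6,2)  [lands on river]
river: ρ → (2,6,-3)
closes: descent 1, river 2
min |a| on river = 2

2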